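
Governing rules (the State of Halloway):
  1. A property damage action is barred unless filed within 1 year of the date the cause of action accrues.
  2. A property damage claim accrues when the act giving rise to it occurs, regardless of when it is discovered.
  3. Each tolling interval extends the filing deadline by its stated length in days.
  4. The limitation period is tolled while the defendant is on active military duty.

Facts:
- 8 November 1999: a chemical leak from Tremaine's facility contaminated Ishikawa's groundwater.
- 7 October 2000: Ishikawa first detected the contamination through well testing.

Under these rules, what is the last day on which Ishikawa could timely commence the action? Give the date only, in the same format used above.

8 November 2000

Accrual is governed by the date of the act, so the period began to run on 8 November 1999; the later discovery on 7 October 2000 is irrelevant under the stated rule.
1 year from 8 November 1999 is 8 November 2000.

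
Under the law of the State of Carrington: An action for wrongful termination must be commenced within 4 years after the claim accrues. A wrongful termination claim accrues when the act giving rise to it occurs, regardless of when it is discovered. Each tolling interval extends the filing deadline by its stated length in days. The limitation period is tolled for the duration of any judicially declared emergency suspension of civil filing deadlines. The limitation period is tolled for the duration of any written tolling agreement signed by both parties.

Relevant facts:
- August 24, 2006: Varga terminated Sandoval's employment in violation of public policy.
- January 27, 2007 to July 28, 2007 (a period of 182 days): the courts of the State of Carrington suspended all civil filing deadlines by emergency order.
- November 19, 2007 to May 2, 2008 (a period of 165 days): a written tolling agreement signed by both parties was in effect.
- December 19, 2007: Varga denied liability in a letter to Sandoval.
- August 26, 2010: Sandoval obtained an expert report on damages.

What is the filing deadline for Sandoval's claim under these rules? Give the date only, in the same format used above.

The claim accrued on August 24, 2006, when the wrongful act occurred.
Adding the 4 years base period to August 24, 2006 gives a deadline of August 24, 2010, before any tolling.
The period was tolled for 182 days by the emergency suspension of filing deadlines (January 27, 2007 to July 28, 2007), pushing the deadline to February 22, 2011.
The written tolling agreement from November 19, 2007 to May 2, 2008 tolled the period for 165 days, extending the deadline to August 6, 2011.
None of the other events listed affects the running of the period under the stated rules.

August 6, 2011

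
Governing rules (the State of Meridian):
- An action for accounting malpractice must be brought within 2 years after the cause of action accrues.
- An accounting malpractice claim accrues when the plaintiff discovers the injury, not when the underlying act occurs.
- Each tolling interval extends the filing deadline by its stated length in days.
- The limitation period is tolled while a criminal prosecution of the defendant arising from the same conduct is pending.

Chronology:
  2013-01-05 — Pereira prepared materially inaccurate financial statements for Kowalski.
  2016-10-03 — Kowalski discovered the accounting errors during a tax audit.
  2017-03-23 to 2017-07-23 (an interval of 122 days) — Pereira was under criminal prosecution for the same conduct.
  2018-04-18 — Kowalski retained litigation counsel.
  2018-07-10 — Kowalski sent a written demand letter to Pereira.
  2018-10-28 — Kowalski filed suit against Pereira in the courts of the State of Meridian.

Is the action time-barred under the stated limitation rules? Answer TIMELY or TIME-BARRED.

The claim did not accrue until Kowalski discovered the injury on 2016-10-03; the 2013-01-05 act date does not start the clock under the stated rule.
2 years from 2016-10-03 is 2018-10-03.
The pending criminal prosecution from 2017-03-23 to 2017-07-23 tolled the period for 122 days, extending the deadline to 2019-02-02.
Nothing else in the chronology tolls or restarts the period.
Kowalski filed on 2018-10-28, before the 2019-02-02 deadline, so the action is timely.

TIMELY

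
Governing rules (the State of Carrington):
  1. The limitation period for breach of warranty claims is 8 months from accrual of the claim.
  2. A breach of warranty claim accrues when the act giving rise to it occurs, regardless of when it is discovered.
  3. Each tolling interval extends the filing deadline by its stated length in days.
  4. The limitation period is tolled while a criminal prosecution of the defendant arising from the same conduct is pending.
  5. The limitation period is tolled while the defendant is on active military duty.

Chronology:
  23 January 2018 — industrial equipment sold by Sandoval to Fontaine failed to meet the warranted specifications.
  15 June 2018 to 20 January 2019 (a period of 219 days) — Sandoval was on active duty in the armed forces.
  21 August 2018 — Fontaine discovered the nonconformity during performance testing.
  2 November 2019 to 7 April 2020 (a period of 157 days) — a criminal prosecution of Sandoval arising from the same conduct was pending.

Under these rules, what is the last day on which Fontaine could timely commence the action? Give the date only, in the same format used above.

30 April 2019

Because the rule ties accrual to occurrence, the claim accrued on 23 January 2018, not on the 21 August 2018 discovery date.
Adding the 8 months base period to 23 January 2018 gives a deadline of 23 September 2018, before any tolling.
Because the defendant's active military service ran from 15 June 2018 to 20 January 2019, the deadline is extended by 219 days to 30 April 2019.
By the time the pending criminal prosecution began on 2 November 2019, the limitation period had already expired on 30 April 2019; that interval cannot revive it.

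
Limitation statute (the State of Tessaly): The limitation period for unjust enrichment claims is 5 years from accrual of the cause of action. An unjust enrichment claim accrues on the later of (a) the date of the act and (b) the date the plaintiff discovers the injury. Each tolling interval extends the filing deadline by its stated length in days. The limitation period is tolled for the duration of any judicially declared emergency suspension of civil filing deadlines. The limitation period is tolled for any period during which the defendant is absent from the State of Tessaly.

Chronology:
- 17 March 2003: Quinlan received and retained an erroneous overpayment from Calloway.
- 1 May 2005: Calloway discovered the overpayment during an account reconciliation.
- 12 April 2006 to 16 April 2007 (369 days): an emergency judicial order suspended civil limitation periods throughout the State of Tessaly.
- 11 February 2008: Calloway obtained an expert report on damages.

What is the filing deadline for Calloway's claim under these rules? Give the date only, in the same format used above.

5 May 2011

Because discovery on 1 May 2005 post-dates the 17 March 2003 act, accrual under the later-of rule falls on 1 May 2005.
The untolled deadline — 5 years after 1 May 2005 — is 1 May 2010.
The emergency suspension of filing deadlines from 12 April 2006 to 16 April 2007 tolled the period for 369 days, extending the deadline to 5 May 2011.
Nothing else in the chronology tolls or restarts the period.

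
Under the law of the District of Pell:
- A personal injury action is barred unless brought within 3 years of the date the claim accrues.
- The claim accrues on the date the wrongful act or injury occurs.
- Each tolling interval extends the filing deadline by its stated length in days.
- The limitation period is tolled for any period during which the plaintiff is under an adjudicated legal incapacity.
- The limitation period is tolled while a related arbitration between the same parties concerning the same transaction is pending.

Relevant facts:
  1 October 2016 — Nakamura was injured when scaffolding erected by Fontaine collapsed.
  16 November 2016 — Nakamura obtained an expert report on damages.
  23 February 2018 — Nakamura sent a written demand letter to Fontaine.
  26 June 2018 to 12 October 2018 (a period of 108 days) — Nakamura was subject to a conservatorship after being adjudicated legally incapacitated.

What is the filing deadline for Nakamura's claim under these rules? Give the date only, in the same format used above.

The claim accrued on 1 October 2016, when the wrongful act occurred.
3 years from 1 October 2016 is 1 October 2019.
The period was tolled for 108 days by the plaintiff's legal incapacity (26 June 2018 to 12 October 2018), pushing the deadline to 17 January 2020.
Nothing else in the chronology tolls or restarts the period.

17 January 2020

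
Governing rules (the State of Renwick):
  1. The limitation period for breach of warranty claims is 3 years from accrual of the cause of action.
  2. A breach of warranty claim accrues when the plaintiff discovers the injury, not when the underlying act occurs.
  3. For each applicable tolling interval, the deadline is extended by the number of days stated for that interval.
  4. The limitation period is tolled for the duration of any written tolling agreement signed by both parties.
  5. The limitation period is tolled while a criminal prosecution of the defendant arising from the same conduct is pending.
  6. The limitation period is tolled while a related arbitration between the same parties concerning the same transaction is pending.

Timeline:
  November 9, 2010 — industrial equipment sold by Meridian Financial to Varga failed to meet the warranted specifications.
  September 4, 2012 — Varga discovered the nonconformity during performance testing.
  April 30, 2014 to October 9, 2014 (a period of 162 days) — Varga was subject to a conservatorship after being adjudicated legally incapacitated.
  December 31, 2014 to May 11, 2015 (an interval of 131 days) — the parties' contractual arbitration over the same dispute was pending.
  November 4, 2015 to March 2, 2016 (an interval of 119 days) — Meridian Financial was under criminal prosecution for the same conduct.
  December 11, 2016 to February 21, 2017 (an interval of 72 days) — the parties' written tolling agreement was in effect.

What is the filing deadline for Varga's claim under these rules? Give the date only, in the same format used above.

May 11, 2016

Accrual is tied to discovery, so the period began on September 4, 2012 rather than on November 9, 2010 when the act occurred.
The untolled deadline — 3 years after September 4, 2012 — is September 4, 2015.
The period was tolled for 131 days by the pending related arbitration (December 31, 2014 to May 11, 2015), pushing the deadline to January 13, 2016.
Because the pending criminal prosecution ran from November 4, 2015 to March 2, 2016, the deadline is extended by 119 days to May 11, 2016.
The written tolling agreement starting December 11, 2016 came too late — the period had run on May 11, 2016 — and so does not extend the deadline.
No stated provision tolls the period for the plaintiff's incapacity, so the interval from April 30, 2014 to October 9, 2014 has no effect on the deadline.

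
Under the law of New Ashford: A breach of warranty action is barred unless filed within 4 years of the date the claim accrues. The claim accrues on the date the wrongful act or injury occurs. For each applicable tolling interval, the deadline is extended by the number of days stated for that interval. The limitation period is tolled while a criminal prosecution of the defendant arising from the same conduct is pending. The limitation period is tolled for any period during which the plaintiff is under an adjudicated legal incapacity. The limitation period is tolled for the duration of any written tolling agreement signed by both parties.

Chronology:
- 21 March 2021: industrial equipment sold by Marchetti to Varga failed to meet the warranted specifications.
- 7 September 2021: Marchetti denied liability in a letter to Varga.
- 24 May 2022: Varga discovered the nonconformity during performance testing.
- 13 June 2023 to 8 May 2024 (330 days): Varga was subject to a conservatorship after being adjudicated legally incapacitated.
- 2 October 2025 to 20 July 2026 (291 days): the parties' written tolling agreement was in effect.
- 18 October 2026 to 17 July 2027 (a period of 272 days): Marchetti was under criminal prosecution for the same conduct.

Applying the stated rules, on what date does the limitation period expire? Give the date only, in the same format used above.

The claim accrued on 21 March 2021, when the wrongful act occurred; under the stated occurrence rule the 24 May 2022 discovery does not delay accrual.
4 years from 21 March 2021 is 21 March 2025.
The period was tolled for 330 days by the plaintiff's legal incapacity (13 June 2023 to 8 May 2024), pushing the deadline to 14 February 2026.
The written tolling agreement from 2 October 2025 to 20 July 2026 tolled the period for 291 days, extending the deadline to 2 December 2026.
The period was tolled for 272 days by the pending criminal prosecution (18 October 2026 to 17 July 2027), pushing the deadline to 31 August 2027.
The other events in the timeline have no effect on the limitation period under the stated rules.

31 August 2027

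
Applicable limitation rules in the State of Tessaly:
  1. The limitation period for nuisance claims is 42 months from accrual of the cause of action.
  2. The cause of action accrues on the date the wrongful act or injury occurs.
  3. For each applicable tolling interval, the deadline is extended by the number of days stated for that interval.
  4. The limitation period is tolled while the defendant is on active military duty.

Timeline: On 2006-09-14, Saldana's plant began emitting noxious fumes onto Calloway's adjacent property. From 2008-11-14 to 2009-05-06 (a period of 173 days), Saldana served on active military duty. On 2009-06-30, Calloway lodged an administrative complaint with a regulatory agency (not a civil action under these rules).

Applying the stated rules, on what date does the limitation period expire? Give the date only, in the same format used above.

The cause of action accrued on 2006-09-14, the date of the act.
Adding the 42 months base period to 2006-09-14 gives a deadline of 2010-03-14, before any tolling.
Because the defendant's active military service ran from 2008-11-14 to 2009-05-06, the deadline is extended by 173 days to 2010-09-03.
Nothing else in the chronology tolls or restarts the period.

2010-09-03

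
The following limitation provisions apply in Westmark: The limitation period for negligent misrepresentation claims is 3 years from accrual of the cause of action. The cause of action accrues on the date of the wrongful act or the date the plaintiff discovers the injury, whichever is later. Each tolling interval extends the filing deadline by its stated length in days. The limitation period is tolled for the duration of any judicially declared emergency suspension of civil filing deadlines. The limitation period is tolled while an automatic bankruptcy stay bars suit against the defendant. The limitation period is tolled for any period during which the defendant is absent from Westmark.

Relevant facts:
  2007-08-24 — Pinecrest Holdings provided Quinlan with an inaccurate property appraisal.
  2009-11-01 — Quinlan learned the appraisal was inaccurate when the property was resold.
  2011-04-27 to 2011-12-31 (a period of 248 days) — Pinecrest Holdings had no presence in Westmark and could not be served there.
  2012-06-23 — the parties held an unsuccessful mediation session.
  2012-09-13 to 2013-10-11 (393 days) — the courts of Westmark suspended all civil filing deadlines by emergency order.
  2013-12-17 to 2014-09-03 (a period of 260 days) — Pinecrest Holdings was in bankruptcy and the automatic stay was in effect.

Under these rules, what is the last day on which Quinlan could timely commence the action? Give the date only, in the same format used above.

2015-04-21

Because discovery on 2009-11-01 post-dates the 2007-08-24 act, accrual under the later-of rule falls on 2009-11-01.
Adding the 3 years base period to 2009-11-01 gives a deadline of 2012-11-01, before any tolling.
The period was tolled for 248 days by the defendant's absence from the jurisdiction (2011-04-27 to 2011-12-31), pushing the deadline to 2013-07-07.
The emergency suspension of filing deadlines from 2012-09-13 to 2013-10-11 tolled the period for 393 days, extending the deadline to 2014-08-04.
The period was tolled for 260 days by the automatic bankruptcy stay (2013-12-17 to 2014-09-03), pushing the deadline to 2015-04-21.
The other events in the timeline have no effect on the limitation period under the stated rules.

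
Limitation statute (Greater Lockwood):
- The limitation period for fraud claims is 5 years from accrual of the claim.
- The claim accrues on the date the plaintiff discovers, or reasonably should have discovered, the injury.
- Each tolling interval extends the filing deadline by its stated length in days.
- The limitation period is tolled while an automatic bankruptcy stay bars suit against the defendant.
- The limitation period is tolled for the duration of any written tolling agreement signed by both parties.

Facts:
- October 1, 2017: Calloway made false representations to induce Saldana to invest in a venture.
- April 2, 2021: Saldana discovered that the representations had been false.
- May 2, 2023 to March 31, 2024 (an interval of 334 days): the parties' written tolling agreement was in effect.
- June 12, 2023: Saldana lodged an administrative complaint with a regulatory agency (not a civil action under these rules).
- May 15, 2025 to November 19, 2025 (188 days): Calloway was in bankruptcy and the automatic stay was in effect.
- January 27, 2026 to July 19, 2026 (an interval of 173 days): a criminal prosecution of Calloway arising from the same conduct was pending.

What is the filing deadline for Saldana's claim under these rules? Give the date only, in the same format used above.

The claim did not accrue until Saldana discovered the injury on April 2, 2021; the October 1, 2017 act date does not start the clock under the stated rule.
Adding the 5 years base period to April 2, 2021 gives a deadline of April 2, 2026, before any tolling.
Because the written tolling agreement ran from May 2, 2023 to March 31, 2024, the deadline is extended by 334 days to March 2, 2027.
The automatic bankruptcy stay from May 15, 2025 to November 19, 2025 tolled the period for 188 days, extending the deadline to September 6, 2027.
The pending criminal prosecution from January 27, 2026 to July 19, 2026 does not toll the period, because no stated rule makes a criminal prosecution a tolling event.
Nothing else in the chronology tolls or restarts the period.

September 6, 2027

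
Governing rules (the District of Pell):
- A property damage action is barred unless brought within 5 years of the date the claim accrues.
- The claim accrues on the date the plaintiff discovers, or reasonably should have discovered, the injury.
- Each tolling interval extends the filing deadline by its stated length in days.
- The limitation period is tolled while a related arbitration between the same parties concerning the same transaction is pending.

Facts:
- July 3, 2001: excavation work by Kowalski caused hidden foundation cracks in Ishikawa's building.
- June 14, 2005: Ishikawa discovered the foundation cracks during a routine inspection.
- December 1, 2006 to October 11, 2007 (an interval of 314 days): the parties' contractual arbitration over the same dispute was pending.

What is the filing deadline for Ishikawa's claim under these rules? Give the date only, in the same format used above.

April 24, 2011

The claim did not accrue until Ishikawa discovered the injury on June 14, 2005; the July 3, 2001 act date does not start the clock under the stated rule.
The untolled deadline — 5 years after June 14, 2005 — is June 14, 2010.
Because the pending related arbitration ran from December 1, 2006 to October 11, 2007, the deadline is extended by 314 days to April 24, 2011.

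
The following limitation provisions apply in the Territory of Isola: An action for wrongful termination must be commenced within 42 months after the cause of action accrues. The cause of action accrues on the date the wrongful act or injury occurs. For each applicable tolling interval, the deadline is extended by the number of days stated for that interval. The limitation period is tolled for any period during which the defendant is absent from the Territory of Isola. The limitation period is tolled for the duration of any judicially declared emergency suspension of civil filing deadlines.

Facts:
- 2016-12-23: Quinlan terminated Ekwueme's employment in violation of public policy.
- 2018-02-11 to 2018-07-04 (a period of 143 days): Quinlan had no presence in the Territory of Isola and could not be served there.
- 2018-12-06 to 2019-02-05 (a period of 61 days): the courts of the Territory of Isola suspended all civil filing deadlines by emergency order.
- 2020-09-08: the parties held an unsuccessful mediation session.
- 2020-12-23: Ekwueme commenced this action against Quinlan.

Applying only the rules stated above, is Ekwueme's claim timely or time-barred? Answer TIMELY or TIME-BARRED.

TIMELY

The limitation period began to run on 2016-12-23.
Adding the 42 months base period to 2016-12-23 gives a deadline of 2020-06-23, before any tolling.
Because the defendant's absence from the jurisdiction ran from 2018-02-11 to 2018-07-04, the deadline is extended by 143 days to 2020-11-13.
Because the emergency suspension of filing deadlines ran from 2018-12-06 to 2019-02-05, the deadline is extended by 61 days to 2021-01-13.
Nothing else in the chronology tolls or restarts the period.
Ekwueme filed on 2020-12-23, before the 2021-01-13 deadline, so the action is timely.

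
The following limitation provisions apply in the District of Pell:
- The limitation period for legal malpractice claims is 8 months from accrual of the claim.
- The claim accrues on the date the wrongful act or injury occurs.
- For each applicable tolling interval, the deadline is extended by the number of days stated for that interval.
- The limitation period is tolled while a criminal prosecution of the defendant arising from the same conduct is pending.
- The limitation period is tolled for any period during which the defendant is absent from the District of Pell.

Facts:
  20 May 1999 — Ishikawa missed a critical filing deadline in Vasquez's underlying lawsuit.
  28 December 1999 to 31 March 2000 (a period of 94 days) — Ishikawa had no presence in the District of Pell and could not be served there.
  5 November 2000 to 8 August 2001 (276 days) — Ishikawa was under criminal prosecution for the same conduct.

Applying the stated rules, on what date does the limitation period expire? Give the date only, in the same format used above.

23 April 2000

The limitation period began to run on 20 May 1999.
8 months from 20 May 1999 is 20 January 2000.
Because the defendant's absence from the jurisdiction ran from 28 December 1999 to 31 March 2000, the deadline is extended by 94 days to 23 April 2000.
The pending criminal prosecution starting 5 November 2000 came too late — the period had run on 23 April 2000 — and so does not extend the deadline.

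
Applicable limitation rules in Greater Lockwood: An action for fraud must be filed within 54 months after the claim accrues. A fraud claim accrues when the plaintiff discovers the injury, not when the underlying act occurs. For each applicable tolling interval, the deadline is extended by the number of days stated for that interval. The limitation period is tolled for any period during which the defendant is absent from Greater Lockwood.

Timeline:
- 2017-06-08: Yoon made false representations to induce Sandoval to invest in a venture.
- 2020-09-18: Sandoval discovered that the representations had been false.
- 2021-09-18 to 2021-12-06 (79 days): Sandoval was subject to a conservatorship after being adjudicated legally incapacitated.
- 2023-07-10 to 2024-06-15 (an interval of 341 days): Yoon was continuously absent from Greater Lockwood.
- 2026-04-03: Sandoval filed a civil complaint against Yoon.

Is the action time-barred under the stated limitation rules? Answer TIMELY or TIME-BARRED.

TIME-BARRED

The claim did not accrue until Sandoval discovered the injury on 2020-09-18; the 2017-06-08 act date does not start the clock under the stated rule.
54 months from 2020-09-18 is 2025-03-18.
The defendant's absence from the jurisdiction from 2023-07-10 to 2024-06-15 tolled the period for 341 days, extending the deadline to 2026-02-22.
The plaintiff's legal incapacity from 2021-09-18 to 2021-12-06 does not toll the period, because no stated rule makes the plaintiff's incapacity a tolling event.
Filing on 2026-04-03 missed the 2026-02-22 deadline — the action is time-barred.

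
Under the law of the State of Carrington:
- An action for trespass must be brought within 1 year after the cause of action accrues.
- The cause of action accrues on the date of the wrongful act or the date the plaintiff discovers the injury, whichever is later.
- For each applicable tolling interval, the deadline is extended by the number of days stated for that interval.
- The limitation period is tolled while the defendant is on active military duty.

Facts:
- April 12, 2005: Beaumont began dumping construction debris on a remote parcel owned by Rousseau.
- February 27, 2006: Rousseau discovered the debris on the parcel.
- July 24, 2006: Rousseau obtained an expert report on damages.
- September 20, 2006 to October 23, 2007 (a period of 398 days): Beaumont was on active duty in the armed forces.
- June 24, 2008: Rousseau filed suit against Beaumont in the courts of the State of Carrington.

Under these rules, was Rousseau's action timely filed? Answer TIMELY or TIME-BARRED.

TIME-BARRED

Taking the later of the act (April 12, 2005) and discovery (February 27, 2006), the claim accrued on February 27, 2006.
The untolled deadline — 1 year after February 27, 2006 — is February 27, 2007.
Because the defendant's active military service ran from September 20, 2006 to October 23, 2007, the deadline is extended by 398 days to March 31, 2008.
Nothing else in the chronology tolls or restarts the period.
The June 24, 2008 filing falls after the March 31, 2008 deadline; the claim is time-barred.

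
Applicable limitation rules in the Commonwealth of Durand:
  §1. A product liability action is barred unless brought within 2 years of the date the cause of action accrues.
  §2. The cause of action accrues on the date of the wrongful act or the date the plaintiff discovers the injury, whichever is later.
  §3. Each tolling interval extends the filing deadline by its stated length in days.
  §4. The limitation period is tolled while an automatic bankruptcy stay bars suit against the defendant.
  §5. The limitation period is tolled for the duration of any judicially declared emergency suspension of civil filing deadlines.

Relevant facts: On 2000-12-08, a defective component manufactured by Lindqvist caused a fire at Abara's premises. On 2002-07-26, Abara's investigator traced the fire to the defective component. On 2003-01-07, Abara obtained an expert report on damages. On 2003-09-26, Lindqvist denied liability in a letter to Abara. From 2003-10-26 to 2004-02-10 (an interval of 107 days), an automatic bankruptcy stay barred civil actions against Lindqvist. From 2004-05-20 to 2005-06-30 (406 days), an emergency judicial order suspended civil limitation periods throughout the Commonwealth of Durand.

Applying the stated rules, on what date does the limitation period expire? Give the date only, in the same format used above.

2005-12-21

Taking the later of the act (2000-12-08) and discovery (2002-07-26), the claim accrued on 2002-07-26.
2 years from 2002-07-26 is 2004-07-26.
The period was tolled for 107 days by the automatic bankruptcy stay (2003-10-26 to 2004-02-10), pushing the deadline to 2004-11-10.
The emergency suspension of filing deadlines from 2004-05-20 to 2005-06-30 tolled the period for 406 days, extending the deadline to 2005-12-21.
Nothing else in the chronology tolls or restarts the period.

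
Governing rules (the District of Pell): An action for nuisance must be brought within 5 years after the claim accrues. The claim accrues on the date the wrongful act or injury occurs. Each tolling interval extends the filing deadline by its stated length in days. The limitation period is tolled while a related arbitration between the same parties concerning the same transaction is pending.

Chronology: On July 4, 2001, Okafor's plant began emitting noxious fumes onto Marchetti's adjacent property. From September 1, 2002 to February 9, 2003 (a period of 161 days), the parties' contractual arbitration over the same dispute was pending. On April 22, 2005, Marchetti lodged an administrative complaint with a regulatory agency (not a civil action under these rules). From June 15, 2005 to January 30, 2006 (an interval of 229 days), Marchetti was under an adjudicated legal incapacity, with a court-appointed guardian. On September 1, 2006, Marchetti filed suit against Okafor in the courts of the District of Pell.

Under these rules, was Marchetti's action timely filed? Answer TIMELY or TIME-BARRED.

The claim accrued on July 4, 2001, when the wrongful act occurred.
The untolled deadline — 5 years after July 4, 2001 — is July 4, 2006.
The pending related arbitration from September 1, 2002 to February 9, 2003 tolled the period for 161 days, extending the deadline to December 12, 2006.
No stated provision tolls the period for the plaintiff's incapacity, so the interval from June 15, 2005 to January 30, 2006 has no effect on the deadline.
The other events in the timeline have no effect on the limitation period under the stated rules.
Filing on September 1, 2006 beat the December 12, 2006 deadline — the action is timely.

TIMELY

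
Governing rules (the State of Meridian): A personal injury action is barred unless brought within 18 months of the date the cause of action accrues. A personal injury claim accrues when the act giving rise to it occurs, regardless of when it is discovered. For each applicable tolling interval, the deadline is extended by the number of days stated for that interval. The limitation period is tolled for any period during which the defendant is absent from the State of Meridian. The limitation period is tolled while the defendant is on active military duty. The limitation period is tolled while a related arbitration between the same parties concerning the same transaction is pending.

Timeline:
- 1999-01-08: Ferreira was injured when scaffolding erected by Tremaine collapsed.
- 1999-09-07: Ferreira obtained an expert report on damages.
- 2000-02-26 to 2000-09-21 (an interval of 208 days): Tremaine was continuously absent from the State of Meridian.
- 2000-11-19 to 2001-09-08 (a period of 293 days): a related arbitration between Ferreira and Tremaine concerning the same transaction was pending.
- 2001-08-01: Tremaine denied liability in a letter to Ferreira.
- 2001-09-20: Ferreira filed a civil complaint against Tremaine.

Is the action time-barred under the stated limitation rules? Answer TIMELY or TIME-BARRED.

TIMELY

The claim accrued on 1999-01-08, when the wrongful act occurred.
Adding the 18 months base period to 1999-01-08 gives a deadline of 2000-07-08, before any tolling.
Because the defendant's absence from the jurisdiction ran from 2000-02-26 to 2000-09-21, the deadline is extended by 208 days to 2001-02-01.
Because the pending related arbitration ran from 2000-11-19 to 2001-09-08, the deadline is extended by 293 days to 2001-11-21.
Nothing else in the chronology tolls or restarts the period.
Filing on 2001-09-20 beat the 2001-11-21 deadline — the action is timely.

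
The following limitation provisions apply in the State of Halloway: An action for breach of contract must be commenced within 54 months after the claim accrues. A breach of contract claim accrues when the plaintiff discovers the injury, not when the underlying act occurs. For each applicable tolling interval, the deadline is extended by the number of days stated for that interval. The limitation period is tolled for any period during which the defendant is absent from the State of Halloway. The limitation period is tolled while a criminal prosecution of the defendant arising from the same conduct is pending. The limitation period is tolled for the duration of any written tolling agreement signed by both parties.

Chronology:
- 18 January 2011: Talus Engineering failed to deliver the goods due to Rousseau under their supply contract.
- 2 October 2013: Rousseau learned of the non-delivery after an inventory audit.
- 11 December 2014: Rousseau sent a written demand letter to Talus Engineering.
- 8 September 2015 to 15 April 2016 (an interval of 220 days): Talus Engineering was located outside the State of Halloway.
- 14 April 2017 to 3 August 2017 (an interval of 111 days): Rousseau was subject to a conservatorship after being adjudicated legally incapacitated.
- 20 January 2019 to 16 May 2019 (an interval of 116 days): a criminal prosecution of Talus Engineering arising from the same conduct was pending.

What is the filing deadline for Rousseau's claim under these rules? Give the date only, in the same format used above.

8 November 2018

The claim did not accrue until Rousseau discovered the injury on 2 October 2013; the 18 January 2011 act date does not start the clock under the stated rule.
The untolled deadline — 54 months after 2 October 2013 — is 2 April 2018.
Because the defendant's absence from the jurisdiction ran from 8 September 2015 to 15 April 2016, the deadline is extended by 220 days to 8 November 2018.
The pending criminal prosecution from 20 January 2019 to 16 May 2019 began after the period had already run on 8 November 2018, so it has no tolling effect.
Although the plaintiff's incapacity ran from 14 April 2017 to 3 August 2017, the stated rules do not make that a tolling event, so it is disregarded.
The other events in the timeline have no effect on the limitation period under the stated rules.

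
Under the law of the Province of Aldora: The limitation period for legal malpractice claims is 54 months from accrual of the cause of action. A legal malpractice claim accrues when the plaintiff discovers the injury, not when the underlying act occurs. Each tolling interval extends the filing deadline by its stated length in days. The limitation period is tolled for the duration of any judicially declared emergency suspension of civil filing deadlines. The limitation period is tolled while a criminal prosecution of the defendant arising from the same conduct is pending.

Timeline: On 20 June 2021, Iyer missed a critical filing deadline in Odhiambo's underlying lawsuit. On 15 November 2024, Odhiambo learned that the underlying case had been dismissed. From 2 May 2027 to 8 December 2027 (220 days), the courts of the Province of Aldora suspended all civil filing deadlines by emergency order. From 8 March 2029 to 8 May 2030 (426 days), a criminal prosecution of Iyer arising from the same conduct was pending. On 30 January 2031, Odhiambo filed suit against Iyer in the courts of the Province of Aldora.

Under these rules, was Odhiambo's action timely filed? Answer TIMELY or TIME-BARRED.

TIMELY

The claim did not accrue until Odhiambo discovered the injury on 15 November 2024; the 20 June 2021 act date does not start the clock under the stated rule.
54 months from 15 November 2024 is 15 May 2029.
Because the emergency suspension of filing deadlines ran from 2 May 2027 to 8 December 2027, the deadline is extended by 220 days to 21 December 2029.
The period was tolled for 426 days by the pending criminal prosecution (8 March 2029 to 8 May 2030), pushing the deadline to 20 February 2031.
Odhiambo filed on 30 January 2031, before the 20 February 2031 deadline, so the action is timely.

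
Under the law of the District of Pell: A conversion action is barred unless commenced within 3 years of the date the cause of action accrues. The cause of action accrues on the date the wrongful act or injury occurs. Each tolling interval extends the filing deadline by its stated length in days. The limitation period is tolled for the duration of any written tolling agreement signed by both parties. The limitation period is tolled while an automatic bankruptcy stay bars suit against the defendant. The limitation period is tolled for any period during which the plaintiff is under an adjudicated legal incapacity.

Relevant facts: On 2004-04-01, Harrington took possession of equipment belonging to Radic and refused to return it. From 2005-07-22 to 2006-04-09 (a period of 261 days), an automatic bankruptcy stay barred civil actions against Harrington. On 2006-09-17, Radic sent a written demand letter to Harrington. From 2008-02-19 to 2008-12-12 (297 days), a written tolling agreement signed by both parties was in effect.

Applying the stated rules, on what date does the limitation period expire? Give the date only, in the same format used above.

The claim accrued on 2004-04-01, when the wrongful act occurred.
3 years from 2004-04-01 is 2007-04-01.
The period was tolled for 261 days by the automatic bankruptcy stay (2005-07-22 to 2006-04-09), pushing the deadline to 2007-12-18.
The written tolling agreement starting 2008-02-19 came too late — the period had run on 2007-12-18 — and so does not extend the deadline.
None of the other events listed affects the running of the period under the stated rules.

2007-12-18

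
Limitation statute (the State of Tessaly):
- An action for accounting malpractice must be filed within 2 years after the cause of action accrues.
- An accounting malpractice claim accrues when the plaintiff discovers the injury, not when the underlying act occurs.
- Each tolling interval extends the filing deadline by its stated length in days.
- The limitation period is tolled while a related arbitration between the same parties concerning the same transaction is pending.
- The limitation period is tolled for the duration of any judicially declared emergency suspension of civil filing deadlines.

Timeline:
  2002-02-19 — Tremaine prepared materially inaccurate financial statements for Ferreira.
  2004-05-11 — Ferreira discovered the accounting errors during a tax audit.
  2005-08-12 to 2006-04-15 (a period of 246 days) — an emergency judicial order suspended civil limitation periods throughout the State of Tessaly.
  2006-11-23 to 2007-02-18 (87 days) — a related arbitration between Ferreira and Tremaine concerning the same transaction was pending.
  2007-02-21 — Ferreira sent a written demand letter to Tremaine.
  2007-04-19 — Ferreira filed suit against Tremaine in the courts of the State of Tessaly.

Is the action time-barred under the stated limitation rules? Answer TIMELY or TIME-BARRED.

TIME-BARRED

The claim did not accrue until Ferreira discovered the injury on 2004-05-11; the 2002-02-19 act date does not start the clock under the stated rule.
2 years from 2004-05-11 is 2006-05-11.
The emergency suspension of filing deadlines from 2005-08-12 to 2006-04-15 tolled the period for 246 days, extending the deadline to 2007-01-12.
The period was tolled for 87 days by the pending related arbitration (2006-11-23 to 2007-02-18), pushing the deadline to 2007-04-09.
Nothing else in the chronology tolls or restarts the period.
The 2007-04-19 filing falls after the 2007-04-09 deadline; the claim is time-barred.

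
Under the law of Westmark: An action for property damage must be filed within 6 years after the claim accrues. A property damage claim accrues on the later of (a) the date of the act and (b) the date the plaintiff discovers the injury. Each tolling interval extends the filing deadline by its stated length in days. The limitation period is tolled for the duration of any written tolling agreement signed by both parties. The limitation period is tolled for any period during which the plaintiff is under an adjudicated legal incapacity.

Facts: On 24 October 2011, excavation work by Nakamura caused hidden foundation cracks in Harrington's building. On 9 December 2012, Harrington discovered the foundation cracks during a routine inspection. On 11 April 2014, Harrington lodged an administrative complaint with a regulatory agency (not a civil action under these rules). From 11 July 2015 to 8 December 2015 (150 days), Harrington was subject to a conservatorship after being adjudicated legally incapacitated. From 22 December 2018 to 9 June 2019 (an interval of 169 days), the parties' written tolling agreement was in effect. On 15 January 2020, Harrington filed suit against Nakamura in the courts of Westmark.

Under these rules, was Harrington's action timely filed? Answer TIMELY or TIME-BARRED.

TIME-BARRED

Taking the later of the act (24 October 2011) and discovery (9 December 2012), the claim accrued on 9 December 2012.
Adding the 6 years base period to 9 December 2012 gives a deadline of 9 December 2018, before any tolling.
The period was tolled for 150 days by the plaintiff's legal incapacity (11 July 2015 to 8 December 2015), pushing the deadline to 8 May 2019.
Because the written tolling agreement ran from 22 December 2018 to 9 June 2019, the deadline is extended by 169 days to 24 October 2019.
None of the other events listed affects the running of the period under the stated rules.
Filing on 15 January 2020 missed the 24 October 2019 deadline — the action is time-barred.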